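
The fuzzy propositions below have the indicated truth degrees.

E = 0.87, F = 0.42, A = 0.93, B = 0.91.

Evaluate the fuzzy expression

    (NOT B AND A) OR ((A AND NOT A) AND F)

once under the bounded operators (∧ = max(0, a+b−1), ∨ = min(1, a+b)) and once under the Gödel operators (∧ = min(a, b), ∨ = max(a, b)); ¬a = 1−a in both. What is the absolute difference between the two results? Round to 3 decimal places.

Under bounded:
  NOT B = 1 − 0.91 = 0.09
  NOT B AND A = max(0, a+b−1) on (0.09, 0.93) = 0.02
  NOT A = 1 − 0.93 = 0.07
  A AND NOT A = max(0, a+b−1) on (0.93, 0.07) = 0.00
  (A AND NOT A) AND F = max(0, a+b−1) on (0.00, 0.42) = 0.00
  (NOT B AND A) OR ((A AND NOT A) AND F) = min(1, a+b) on (0.02, 0.00) = 0.02
  → value = 0.0200
Under Gödel:
  NOT B = 1 − 0.91 = 0.09
  NOT B AND A = min(a, b) on (0.09, 0.93) = 0.09
  NOT A = 1 − 0.93 = 0.07
  A AND NOT A = min(a, b) on (0.93, 0.07) = 0.07
  (A AND NOT A) AND F = min(a, b) on (0.07, 0.42) = 0.07
  (NOT B AND A) OR ((A AND NOT A) AND F) = max(a, b) on (0.09, 0.07) = 0.09
  → value = 0.0900
|0.0200 − 0.0900| = 0.070

0.070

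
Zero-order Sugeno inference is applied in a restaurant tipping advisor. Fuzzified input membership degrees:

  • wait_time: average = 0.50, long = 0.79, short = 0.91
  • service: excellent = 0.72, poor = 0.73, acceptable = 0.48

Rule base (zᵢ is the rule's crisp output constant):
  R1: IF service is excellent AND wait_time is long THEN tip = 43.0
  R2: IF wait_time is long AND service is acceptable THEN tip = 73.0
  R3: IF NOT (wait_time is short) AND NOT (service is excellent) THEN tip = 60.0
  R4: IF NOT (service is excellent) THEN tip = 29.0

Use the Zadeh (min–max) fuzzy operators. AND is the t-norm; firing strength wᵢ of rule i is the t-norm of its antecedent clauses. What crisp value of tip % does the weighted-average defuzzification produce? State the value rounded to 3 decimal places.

50.650

R1 (z=43.0): excellent=0.72, long=0.79; AND[min(a, b)] → w = 0.72
R2 (z=73.0): long=0.79, acceptable=0.48; AND[min(a, b)] → w = 0.48
R3 (z=60.0): ¬short=1−0.91=0.09, ¬excellent=1−0.72=0.28; AND[min(a, b)] → w = 0.09
R4 (z=29.0): ¬excellent=1−0.72=0.28 → w = 0.28
Weighted average = (0.72·43.0 + 0.48·73.0 + 0.09·60.0 + 0.28·29.0) / (0.72 + 0.48 + 0.09 + 0.28)
  = 79.5200 / 1.5700 = 50.650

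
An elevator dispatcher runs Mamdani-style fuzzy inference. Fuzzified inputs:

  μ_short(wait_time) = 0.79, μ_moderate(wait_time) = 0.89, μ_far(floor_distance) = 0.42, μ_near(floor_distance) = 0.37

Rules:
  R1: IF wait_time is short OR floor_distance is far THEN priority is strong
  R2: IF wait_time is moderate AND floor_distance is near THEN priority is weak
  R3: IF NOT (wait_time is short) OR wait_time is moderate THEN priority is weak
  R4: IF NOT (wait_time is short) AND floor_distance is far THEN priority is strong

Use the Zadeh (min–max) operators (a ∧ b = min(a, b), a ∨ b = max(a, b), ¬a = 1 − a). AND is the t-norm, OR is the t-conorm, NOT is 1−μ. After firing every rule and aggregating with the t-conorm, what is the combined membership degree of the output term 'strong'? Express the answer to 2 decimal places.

R1: short=0.79, far=0.42; OR[max(a, b)] → w = 0.79
R2: moderate=0.89, near=0.37; AND[min(a, b)] → w = 0.37
R3: ¬short=1−0.79=0.21, moderate=0.89; OR[max(a, b)] → w = 0.89
R4: ¬short=1−0.79=0.21, far=0.42; AND[min(a, b)] → w = 0.21
Rules with consequent 'strong': {R1, R4} → strengths 0.79, 0.21
Aggregate via t-conorm [max(a, b)]: 0.79

0.79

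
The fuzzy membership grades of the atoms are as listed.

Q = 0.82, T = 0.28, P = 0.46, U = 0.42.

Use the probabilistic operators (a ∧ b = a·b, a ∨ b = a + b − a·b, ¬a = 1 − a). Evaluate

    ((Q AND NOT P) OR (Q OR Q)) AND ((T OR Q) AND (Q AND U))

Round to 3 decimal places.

0.294

NOT P = 1 − 0.4600 = 0.5400
Q AND NOT P = a·b on (0.8200, 0.5400) = 0.4428
Q OR Q = a + b − a·b on (0.8200, 0.8200) = 0.9676
(Q AND NOT P) OR (Q OR Q) = a + b − a·b on (0.4428, 0.9676) = 0.9819
T OR Q = a + b − a·b on (0.2800, 0.8200) = 0.8704
Q AND U = a·b on (0.8200, 0.4200) = 0.3444
(T OR Q) AND (Q AND U) = a·b on (0.8704, 0.3444) = 0.2998
((Q AND NOT P) OR (Q OR Q)) AND ((T OR Q) AND (Q AND U)) = a·b on (0.9819, 0.2998) = 0.2944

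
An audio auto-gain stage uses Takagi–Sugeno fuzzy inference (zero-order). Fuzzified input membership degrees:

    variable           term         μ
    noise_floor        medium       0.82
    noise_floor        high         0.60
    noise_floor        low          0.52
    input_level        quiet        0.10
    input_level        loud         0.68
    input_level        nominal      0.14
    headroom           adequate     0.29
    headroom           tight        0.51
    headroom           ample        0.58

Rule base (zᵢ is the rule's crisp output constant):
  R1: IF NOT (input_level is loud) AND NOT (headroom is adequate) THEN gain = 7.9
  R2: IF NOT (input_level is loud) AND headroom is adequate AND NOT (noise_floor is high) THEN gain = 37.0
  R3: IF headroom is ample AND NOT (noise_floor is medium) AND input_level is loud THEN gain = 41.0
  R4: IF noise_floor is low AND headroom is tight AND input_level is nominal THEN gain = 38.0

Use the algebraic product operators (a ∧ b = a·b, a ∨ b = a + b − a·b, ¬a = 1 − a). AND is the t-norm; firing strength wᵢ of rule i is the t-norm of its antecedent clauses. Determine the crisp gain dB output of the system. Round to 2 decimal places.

20.11

R1 (z=7.9): ¬loud=1−0.68=0.32, ¬adequate=1−0.29=0.71; AND[a·b] → w = 0.2272
R2 (z=37.0): ¬loud=1−0.68=0.32, adequate=0.29, ¬high=1−0.60=0.40; AND[a·b] → w = 0.0371
R3 (z=41.0): ample=0.58, ¬medium=1−0.82=0.18, loud=0.68; AND[a·b] → w = 0.0710
R4 (z=38.0): low=0.52, tight=0.51, nominal=0.14; AND[a·b] → w = 0.0371
Weighted average = (0.2272·7.9 + 0.0371·37.0 + 0.0710·41.0 + 0.0371·38.0) / (0.2272 + 0.0371 + 0.0710 + 0.0371)
  = 7.4899 / 0.3724 = 20.11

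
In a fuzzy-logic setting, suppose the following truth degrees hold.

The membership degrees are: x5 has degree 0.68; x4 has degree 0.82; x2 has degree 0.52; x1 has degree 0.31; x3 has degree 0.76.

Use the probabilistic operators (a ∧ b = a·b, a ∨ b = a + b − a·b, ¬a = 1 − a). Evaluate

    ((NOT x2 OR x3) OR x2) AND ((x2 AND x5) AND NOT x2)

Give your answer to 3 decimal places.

NOT x2 = 1 − 0.5200 = 0.4800
NOT x2 OR x3 = a + b − a·b on (0.4800, 0.7600) = 0.8752
(NOT x2 OR x3) OR x2 = a + b − a·b on (0.8752, 0.5200) = 0.9401
x2 AND x5 = a·b on (0.5200, 0.6800) = 0.3536
NOT x2 = 1 − 0.5200 = 0.4800
(x2 AND x5) AND NOT x2 = a·b on (0.3536, 0.4800) = 0.1697
((NOT x2 OR x3) OR x2) AND ((x2 AND x5) AND NOT x2) = a·b on (0.9401, 0.1697) = 0.1596

0.160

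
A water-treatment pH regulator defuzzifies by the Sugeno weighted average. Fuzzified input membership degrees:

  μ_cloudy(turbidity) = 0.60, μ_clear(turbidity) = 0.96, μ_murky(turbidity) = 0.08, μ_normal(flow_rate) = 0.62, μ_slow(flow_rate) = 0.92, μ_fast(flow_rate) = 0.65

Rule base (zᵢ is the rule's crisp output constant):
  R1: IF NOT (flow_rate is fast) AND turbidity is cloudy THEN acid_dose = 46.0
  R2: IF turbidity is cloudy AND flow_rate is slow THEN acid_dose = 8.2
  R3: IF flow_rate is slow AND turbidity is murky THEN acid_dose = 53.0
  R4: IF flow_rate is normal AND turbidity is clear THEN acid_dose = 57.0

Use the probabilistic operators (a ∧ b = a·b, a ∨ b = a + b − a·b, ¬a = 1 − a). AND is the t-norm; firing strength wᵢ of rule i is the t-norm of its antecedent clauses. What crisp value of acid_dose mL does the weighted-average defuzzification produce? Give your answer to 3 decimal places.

36.353

R1 (z=46.0): ¬fast=1−0.65=0.35, cloudy=0.60; AND[a·b] → w = 0.2100
R2 (z=8.2): cloudy=0.60, slow=0.92; AND[a·b] → w = 0.5520
R3 (z=53.0): slow=0.92, murky=0.08; AND[a·b] → w = 0.0736
R4 (z=57.0): normal=0.62, clear=0.96; AND[a·b] → w = 0.5952
Weighted average = (0.2100·46.0 + 0.5520·8.2 + 0.0736·53.0 + 0.5952·57.0) / (0.2100 + 0.5520 + 0.0736 + 0.5952)
  = 52.0136 / 1.4308 = 36.353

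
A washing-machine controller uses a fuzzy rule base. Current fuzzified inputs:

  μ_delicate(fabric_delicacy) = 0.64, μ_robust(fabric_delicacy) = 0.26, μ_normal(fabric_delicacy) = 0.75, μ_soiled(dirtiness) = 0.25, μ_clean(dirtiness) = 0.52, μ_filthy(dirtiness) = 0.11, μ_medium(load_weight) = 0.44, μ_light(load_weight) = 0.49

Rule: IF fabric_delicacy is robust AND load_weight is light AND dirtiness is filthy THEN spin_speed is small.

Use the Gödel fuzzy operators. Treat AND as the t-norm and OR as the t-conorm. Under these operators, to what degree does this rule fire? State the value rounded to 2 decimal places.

firing strength: robust=0.26, light=0.49, filthy=0.11; AND[min(a, b)] → w = 0.11

0.11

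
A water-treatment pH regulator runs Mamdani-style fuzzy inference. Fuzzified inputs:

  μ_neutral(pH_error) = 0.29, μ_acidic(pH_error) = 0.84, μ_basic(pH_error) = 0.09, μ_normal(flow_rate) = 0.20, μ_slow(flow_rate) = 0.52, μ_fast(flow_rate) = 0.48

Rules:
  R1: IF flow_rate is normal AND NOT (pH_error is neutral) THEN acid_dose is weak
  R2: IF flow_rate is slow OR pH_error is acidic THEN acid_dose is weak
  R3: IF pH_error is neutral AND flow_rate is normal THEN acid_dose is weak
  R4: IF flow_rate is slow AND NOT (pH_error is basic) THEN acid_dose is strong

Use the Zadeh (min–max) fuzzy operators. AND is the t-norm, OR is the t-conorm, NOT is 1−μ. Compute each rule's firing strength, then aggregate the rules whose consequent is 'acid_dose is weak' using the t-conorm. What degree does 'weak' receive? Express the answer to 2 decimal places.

0.84

R1: normal=0.20, ¬neutral=1−0.29=0.71; AND[min(a, b)] → w = 0.20
R2: slow=0.52, acidic=0.84; OR[max(a, b)] → w = 0.84
R3: neutral=0.29, normal=0.20; AND[min(a, b)] → w = 0.20
R4: slow=0.52, ¬basic=1−0.09=0.91; AND[min(a, b)] → w = 0.52
Rules with consequent 'weak': {R1, R2, R3} → strengths 0.20, 0.84, 0.20
Aggregate via t-conorm [max(a, b)]: 0.84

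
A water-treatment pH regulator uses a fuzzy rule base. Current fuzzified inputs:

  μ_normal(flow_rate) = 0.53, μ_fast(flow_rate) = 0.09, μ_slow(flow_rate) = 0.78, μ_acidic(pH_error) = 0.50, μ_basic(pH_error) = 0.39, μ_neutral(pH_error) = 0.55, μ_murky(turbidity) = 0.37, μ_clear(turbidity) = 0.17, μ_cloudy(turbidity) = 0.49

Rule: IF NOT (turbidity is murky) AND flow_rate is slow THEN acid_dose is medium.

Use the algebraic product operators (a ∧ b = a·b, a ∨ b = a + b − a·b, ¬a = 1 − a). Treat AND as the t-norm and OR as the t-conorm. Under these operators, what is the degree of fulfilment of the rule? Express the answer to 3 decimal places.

0.491

firing strength: ¬murky=1−0.37=0.63, slow=0.78; AND[a·b] → w = 0.4914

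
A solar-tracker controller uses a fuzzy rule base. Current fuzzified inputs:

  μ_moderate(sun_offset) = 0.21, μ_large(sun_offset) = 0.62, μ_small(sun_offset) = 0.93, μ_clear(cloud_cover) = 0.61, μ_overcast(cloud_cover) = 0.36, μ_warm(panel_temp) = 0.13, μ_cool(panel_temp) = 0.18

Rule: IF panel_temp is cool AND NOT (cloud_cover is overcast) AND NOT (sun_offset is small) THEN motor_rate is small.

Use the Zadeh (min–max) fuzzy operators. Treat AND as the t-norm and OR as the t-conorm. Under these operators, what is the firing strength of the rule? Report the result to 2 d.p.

0.07

firing strength: cool=0.18, ¬overcast=1−0.36=0.64, ¬small=1−0.93=0.07; AND[min(a, b)] → w = 0.07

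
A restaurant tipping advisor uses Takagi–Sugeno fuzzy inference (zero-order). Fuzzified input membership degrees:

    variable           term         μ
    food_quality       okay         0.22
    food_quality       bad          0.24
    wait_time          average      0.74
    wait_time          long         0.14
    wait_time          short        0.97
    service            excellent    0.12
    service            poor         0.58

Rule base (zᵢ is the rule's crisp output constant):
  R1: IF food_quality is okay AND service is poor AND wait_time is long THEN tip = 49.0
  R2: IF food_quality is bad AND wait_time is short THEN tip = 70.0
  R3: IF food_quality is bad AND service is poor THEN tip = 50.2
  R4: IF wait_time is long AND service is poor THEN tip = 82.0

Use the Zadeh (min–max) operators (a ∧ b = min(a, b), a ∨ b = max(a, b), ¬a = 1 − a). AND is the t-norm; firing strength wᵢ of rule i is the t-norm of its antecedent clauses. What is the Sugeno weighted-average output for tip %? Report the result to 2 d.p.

62.09

R1 (z=49.0): okay=0.22, poor=0.58, long=0.14; AND[min(a, b)] → w = 0.14
R2 (z=70.0): bad=0.24, short=0.97; AND[min(a, b)] → w = 0.24
R3 (z=50.2): bad=0.24, poor=0.58; AND[min(a, b)] → w = 0.24
R4 (z=82.0): long=0.14, poor=0.58; AND[min(a, b)] → w = 0.14
Weighted average = (0.14·49.0 + 0.24·70.0 + 0.24·50.2 + 0.14·82.0) / (0.14 + 0.24 + 0.24 + 0.14)
  = 47.1880 / 0.7600 = 62.09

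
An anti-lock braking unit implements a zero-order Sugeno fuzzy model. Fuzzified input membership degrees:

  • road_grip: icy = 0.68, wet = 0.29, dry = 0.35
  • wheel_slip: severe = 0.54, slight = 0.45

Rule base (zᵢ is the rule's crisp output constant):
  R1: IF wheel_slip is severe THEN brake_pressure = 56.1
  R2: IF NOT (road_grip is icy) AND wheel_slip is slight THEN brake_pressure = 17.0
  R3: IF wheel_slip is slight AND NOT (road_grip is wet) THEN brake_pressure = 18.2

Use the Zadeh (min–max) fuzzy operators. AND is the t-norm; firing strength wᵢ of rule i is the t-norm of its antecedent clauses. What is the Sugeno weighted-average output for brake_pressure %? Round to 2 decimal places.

33.53

R1 (z=56.1): severe=0.54 → w = 0.54
R2 (z=17.0): ¬icy=1−0.68=0.32, slight=0.45; AND[min(a, b)] → w = 0.32
R3 (z=18.2): slight=0.45, ¬wet=1−0.29=0.71; AND[min(a, b)] → w = 0.45
Weighted average = (0.54·56.1 + 0.32·17.0 + 0.45·18.2) / (0.54 + 0.32 + 0.45)
  = 43.9240 / 1.3100 = 33.53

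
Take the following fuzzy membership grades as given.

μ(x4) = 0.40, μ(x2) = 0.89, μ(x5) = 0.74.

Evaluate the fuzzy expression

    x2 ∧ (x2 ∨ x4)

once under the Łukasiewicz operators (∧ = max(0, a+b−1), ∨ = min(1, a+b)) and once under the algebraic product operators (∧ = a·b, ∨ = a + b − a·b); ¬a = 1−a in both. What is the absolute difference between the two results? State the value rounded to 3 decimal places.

Under Łukasiewicz:
  x2 ∨ x4 = min(1, a+b) on (0.89, 0.40) = 1.00
  x2 ∧ (x2 ∨ x4) = max(0, a+b−1) on (0.89, 1.00) = 0.89
  → value = 0.8900
Under algebraic product:
  x2 ∨ x4 = a + b − a·b on (0.8900, 0.4000) = 0.9340
  x2 ∧ (x2 ∨ x4) = a·b on (0.8900, 0.9340) = 0.8313
  → value = 0.8313
|0.8900 − 0.8313| = 0.059

0.059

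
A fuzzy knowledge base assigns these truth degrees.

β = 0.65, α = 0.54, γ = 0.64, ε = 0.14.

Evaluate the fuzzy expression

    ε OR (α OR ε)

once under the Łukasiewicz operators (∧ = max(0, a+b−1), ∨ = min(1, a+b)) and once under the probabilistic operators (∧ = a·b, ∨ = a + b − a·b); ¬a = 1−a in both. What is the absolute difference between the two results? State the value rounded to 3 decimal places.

Under Łukasiewicz:
  α OR ε = min(1, a+b) on (0.54, 0.14) = 0.68
  ε OR (α OR ε) = min(1, a+b) on (0.14, 0.68) = 0.82
  → value = 0.8200
Under probabilistic:
  α OR ε = a + b − a·b on (0.5400, 0.1400) = 0.6044
  ε OR (α OR ε) = a + b − a·b on (0.1400, 0.6044) = 0.6598
  → value = 0.6598
|0.8200 − 0.6598| = 0.160

0.160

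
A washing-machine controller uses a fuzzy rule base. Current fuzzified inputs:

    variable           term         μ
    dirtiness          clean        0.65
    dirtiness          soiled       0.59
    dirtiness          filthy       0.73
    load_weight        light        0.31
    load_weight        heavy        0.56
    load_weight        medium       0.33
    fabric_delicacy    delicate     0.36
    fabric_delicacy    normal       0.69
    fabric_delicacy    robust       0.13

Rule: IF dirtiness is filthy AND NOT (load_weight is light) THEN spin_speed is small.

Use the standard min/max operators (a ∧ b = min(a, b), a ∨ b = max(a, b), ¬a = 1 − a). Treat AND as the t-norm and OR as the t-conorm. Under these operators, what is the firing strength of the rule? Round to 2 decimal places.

0.69

firing strength: filthy=0.73, ¬light=1−0.31=0.69; AND[min(a, b)] → w = 0.69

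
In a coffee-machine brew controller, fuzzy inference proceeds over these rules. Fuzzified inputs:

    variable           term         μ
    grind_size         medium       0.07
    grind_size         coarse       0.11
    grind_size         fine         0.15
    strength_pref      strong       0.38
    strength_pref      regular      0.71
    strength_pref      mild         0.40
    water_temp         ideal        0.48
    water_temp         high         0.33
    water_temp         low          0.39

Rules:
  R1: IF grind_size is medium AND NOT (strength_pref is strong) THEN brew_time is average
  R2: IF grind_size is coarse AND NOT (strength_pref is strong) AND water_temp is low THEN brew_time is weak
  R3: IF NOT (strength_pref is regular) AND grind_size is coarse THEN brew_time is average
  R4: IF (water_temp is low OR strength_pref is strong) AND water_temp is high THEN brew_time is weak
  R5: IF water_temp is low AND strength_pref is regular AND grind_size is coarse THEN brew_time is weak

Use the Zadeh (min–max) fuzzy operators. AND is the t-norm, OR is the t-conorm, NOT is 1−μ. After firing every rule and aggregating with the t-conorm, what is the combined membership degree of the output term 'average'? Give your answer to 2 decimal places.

0.11

R1: medium=0.07, ¬strong=1−0.38=0.62; AND[min(a, b)] → w = 0.07
R2: coarse=0.11, ¬strong=1−0.38=0.62, low=0.39; AND[min(a, b)] → w = 0.11
R3: ¬regular=1−0.71=0.29, coarse=0.11; AND[min(a, b)] → w = 0.11
R4: (low=0.39 OR strong=0.38) = 0.39; AND[min(a, b)] with high=0.33 → w = 0.33
R5: low=0.39, regular=0.71, coarse=0.11; AND[min(a, b)] → w = 0.11
Rules with consequent 'average': {R1, R3} → strengths 0.07, 0.11
Aggregate via t-conorm [max(a, b)]: 0.11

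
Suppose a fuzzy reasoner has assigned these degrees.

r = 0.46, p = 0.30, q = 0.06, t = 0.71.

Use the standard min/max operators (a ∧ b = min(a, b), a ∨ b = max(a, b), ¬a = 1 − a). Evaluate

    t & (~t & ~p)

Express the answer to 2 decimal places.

~t = 1 − 0.71 = 0.29
~p = 1 − 0.30 = 0.70
~t & ~p = min(a, b) on (0.29, 0.70) = 0.29
t & (~t & ~p) = min(a, b) on (0.71, 0.29) = 0.29

0.29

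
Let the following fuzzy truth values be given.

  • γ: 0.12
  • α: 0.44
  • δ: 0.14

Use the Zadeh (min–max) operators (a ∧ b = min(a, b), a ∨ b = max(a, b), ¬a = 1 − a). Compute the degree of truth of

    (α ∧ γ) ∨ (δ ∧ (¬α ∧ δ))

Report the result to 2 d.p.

α ∧ γ = min(a, b) on (0.44, 0.12) = 0.12
¬α = 1 − 0.44 = 0.56
¬α ∧ δ = min(a, b) on (0.56, 0.14) = 0.14
δ ∧ (¬α ∧ δ) = min(a, b) on (0.14, 0.14) = 0.14
(α ∧ γ) ∨ (δ ∧ (¬α ∧ δ)) = max(a, b) on (0.12, 0.14) = 0.14

0.14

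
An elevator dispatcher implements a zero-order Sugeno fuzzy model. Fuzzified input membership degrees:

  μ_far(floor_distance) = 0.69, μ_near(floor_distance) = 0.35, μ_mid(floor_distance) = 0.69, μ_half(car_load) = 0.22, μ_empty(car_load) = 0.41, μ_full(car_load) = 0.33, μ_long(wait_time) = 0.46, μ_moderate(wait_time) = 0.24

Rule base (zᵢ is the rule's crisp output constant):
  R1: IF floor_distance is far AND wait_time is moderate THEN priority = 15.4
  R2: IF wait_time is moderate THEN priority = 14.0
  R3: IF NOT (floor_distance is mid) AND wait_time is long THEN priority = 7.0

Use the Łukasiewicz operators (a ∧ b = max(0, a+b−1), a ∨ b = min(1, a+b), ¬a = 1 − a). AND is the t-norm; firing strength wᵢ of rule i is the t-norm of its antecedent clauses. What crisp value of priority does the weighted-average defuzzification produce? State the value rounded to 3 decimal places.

14.000

R1 (z=15.4): far=0.69, moderate=0.24; AND[max(0, a+b−1)] → w = 0.00
R2 (z=14.0): moderate=0.24 → w = 0.24
R3 (z=7.0): ¬mid=1−0.69=0.31, long=0.46; AND[max(0, a+b−1)] → w = 0.00
Weighted average = (0.00·15.4 + 0.24·14.0 + 0.00·7.0) / (0.00 + 0.24 + 0.00)
  = 3.3600 / 0.2400 = 14.000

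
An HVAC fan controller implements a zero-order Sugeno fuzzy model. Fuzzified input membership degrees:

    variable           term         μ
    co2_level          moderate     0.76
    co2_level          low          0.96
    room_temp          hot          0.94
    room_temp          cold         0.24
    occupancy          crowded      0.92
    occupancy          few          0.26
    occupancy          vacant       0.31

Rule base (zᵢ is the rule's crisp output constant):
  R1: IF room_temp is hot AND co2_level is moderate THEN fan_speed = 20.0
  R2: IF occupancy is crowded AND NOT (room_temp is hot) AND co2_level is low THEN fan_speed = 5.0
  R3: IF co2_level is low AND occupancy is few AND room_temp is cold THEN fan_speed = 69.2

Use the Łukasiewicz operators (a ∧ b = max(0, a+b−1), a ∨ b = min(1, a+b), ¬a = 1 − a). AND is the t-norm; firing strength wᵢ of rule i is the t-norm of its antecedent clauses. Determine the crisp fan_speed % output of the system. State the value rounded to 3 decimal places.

R1 (z=20.0): hot=0.94, moderate=0.76; AND[max(0, a+b−1)] → w = 0.70
R2 (z=5.0): crowded=0.92, ¬hot=1−0.94=0.06, low=0.96; AND[max(0, a+b−1)] → w = 0.00
R3 (z=69.2): low=0.96, few=0.26, cold=0.24; AND[max(0, a+b−1)] → w = 0.00
Weighted average = (0.70·20.0 + 0.00·5.0 + 0.00·69.2) / (0.70 + 0.00 + 0.00)
  = 14.0000 / 0.7000 = 20.000

20.000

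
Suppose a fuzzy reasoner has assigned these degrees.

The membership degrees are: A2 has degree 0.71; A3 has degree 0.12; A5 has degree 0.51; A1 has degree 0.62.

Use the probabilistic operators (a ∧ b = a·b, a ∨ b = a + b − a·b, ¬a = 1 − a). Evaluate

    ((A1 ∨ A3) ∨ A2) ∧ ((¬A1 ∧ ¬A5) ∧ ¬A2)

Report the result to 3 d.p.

A1 ∨ A3 = a + b − a·b on (0.6200, 0.1200) = 0.6656
(A1 ∨ A3) ∨ A2 = a + b − a·b on (0.6656, 0.7100) = 0.9030
¬A1 = 1 − 0.6200 = 0.3800
¬A5 = 1 − 0.5100 = 0.4900
¬A1 ∧ ¬A5 = a·b on (0.3800, 0.4900) = 0.1862
¬A2 = 1 − 0.7100 = 0.2900
(¬A1 ∧ ¬A5) ∧ ¬A2 = a·b on (0.1862, 0.2900) = 0.0540
((A1 ∨ A3) ∨ A2) ∧ ((¬A1 ∧ ¬A5) ∧ ¬A2) = a·b on (0.9030, 0.0540) = 0.0488

0.049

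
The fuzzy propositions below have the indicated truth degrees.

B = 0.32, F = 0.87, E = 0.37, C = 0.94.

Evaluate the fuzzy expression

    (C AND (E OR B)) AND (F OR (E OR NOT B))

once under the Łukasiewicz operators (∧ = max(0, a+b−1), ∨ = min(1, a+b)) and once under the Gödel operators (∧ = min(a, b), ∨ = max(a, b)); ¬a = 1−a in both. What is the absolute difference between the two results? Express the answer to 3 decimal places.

0.260

Under Łukasiewicz:
  E OR B = min(1, a+b) on (0.37, 0.32) = 0.69
  C AND (E OR B) = max(0, a+b−1) on (0.94, 0.69) = 0.63
  NOT B = 1 − 0.32 = 0.68
  E OR NOT B = min(1, a+b) on (0.37, 0.68) = 1.00
  F OR (E OR NOT B) = min(1, a+b) on (0.87, 1.00) = 1.00
  (C AND (E OR B)) AND (F OR (E OR NOT B)) = max(0, a+b−1) on (0.63, 1.00) = 0.63
  → value = 0.6300
Under Gödel:
  E OR B = max(a, b) on (0.37, 0.32) = 0.37
  C AND (E OR B) = min(a, b) on (0.94, 0.37) = 0.37
  NOT B = 1 − 0.32 = 0.68
  E OR NOT B = max(a, b) on (0.37, 0.68) = 0.68
  F OR (E OR NOT B) = max(a, b) on (0.87, 0.68) = 0.87
  (C AND (E OR B)) AND (F OR (E OR NOT B)) = min(a, b) on (0.37, 0.87) = 0.37
  → value = 0.3700
|0.6300 − 0.3700| = 0.260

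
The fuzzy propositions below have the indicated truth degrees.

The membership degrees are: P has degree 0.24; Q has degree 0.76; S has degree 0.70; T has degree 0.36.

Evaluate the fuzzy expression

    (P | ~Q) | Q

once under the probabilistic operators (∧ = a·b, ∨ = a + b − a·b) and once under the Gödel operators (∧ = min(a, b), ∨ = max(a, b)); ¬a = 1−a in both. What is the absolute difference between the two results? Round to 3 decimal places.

0.101

Under probabilistic:
  ~Q = 1 − 0.7600 = 0.2400
  P | ~Q = a + b − a·b on (0.2400, 0.2400) = 0.4224
  (P | ~Q) | Q = a + b − a·b on (0.4224, 0.7600) = 0.8614
  → value = 0.8614
Under Gödel:
  ~Q = 1 − 0.76 = 0.24
  P | ~Q = max(a, b) on (0.24, 0.24) = 0.24
  (P | ~Q) | Q = max(a, b) on (0.24, 0.76) = 0.76
  → value = 0.7600
|0.8614 − 0.7600| = 0.101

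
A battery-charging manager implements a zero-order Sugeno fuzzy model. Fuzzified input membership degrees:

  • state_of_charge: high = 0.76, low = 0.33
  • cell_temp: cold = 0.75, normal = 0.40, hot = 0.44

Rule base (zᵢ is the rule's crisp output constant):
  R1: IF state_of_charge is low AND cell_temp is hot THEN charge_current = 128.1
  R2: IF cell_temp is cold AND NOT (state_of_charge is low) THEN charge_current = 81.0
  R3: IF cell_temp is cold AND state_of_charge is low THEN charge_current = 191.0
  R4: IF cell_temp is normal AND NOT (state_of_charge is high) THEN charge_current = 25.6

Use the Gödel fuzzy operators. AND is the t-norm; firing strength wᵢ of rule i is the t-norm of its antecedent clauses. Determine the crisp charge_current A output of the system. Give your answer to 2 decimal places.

R1 (z=128.1): low=0.33, hot=0.44; AND[min(a, b)] → w = 0.33
R2 (z=81.0): cold=0.75, ¬low=1−0.33=0.67; AND[min(a, b)] → w = 0.67
R3 (z=191.0): cold=0.75, low=0.33; AND[min(a, b)] → w = 0.33
R4 (z=25.6): normal=0.40, ¬high=1−0.76=0.24; AND[min(a, b)] → w = 0.24
Weighted average = (0.33·128.1 + 0.67·81.0 + 0.33·191.0 + 0.24·25.6) / (0.33 + 0.67 + 0.33 + 0.24)
  = 165.7170 / 1.5700 = 105.55

105.55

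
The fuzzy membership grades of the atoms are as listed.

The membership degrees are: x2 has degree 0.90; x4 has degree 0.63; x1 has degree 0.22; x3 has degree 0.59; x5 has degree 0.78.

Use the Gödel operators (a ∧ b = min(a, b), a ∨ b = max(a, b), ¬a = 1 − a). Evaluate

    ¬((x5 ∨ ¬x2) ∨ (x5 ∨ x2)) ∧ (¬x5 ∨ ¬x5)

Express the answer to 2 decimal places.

0.10

¬x2 = 1 − 0.90 = 0.10
x5 ∨ ¬x2 = max(a, b) on (0.78, 0.10) = 0.78
x5 ∨ x2 = max(a, b) on (0.78, 0.90) = 0.90
(x5 ∨ ¬x2) ∨ (x5 ∨ x2) = max(a, b) on (0.78, 0.90) = 0.90
¬((x5 ∨ ¬x2) ∨ (x5 ∨ x2)) = 1 − 0.90 = 0.10
¬x5 = 1 − 0.78 = 0.22
¬x5 = 1 − 0.78 = 0.22
¬x5 ∨ ¬x5 = max(a, b) on (0.22, 0.22) = 0.22
¬((x5 ∨ ¬x2) ∨ (x5 ∨ x2)) ∧ (¬x5 ∨ ¬x5) = min(a, b) on (0.10, 0.22) = 0.10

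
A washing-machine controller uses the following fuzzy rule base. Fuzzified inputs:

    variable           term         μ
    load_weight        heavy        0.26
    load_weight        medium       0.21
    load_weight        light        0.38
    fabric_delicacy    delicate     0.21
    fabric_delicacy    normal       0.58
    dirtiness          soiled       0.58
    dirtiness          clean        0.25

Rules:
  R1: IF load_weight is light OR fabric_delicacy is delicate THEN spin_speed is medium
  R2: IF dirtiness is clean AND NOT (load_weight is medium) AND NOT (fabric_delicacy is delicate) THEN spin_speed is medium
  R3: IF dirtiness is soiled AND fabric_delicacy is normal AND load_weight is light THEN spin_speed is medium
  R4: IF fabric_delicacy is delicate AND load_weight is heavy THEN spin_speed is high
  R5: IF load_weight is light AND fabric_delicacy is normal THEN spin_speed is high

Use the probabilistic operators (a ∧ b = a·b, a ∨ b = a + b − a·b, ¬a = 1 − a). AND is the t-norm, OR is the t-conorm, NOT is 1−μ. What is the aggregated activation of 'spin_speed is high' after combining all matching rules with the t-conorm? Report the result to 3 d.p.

R1: light=0.38, delicate=0.21; OR[a + b − a·b] → w = 0.5102
R2: clean=0.25, ¬medium=1−0.21=0.79, ¬delicate=1−0.21=0.79; AND[a·b] → w = 0.1560
R3: soiled=0.58, normal=0.58, light=0.38; AND[a·b] → w = 0.1278
R4: delicate=0.21, heavy=0.26; AND[a·b] → w = 0.0546
R5: light=0.38, normal=0.58; AND[a·b] → w = 0.2204
Rules with consequent 'high': {R4, R5} → strengths 0.0546, 0.2204
Aggregate via t-conorm [a + b − a·b]: 0.2630

0.263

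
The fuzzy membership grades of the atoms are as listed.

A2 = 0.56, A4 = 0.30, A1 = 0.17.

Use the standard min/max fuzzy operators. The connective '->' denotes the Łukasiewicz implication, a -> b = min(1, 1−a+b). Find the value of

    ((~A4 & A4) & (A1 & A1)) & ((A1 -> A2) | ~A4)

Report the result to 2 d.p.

~A4 = 1 − 0.30 = 0.70
~A4 & A4 = min(a, b) on (0.70, 0.30) = 0.30
A1 & A1 = min(a, b) on (0.17, 0.17) = 0.17
(~A4 & A4) & (A1 & A1) = min(a, b) on (0.30, 0.17) = 0.17
A1 -> A2  [Łukasiewicz: min(1, 1−a+b)] with a=0.17, b=0.56 → 1.00
~A4 = 1 − 0.30 = 0.70
(A1 -> A2) | ~A4 = max(a, b) on (1.00, 0.70) = 1.00
((~A4 & A4) & (A1 & A1)) & ((A1 -> A2) | ~A4) = min(a, b) on (0.17, 1.00) = 0.17

0.17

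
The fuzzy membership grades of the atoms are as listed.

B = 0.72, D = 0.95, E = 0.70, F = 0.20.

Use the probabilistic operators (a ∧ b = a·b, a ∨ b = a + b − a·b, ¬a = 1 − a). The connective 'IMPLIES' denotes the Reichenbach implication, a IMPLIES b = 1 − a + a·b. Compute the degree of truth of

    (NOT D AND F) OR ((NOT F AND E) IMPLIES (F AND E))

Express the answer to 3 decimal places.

0.523

NOT D = 1 − 0.9500 = 0.0500
NOT D AND F = a·b on (0.0500, 0.2000) = 0.0100
NOT F = 1 − 0.2000 = 0.8000
NOT F AND E = a·b on (0.8000, 0.7000) = 0.5600
F AND E = a·b on (0.2000, 0.7000) = 0.1400
(NOT F AND E) IMPLIES (F AND E)  [Reichenbach: 1 − a + a·b] with a=0.5600, b=0.1400 → 0.5184
(NOT D AND F) OR ((NOT F AND E) IMPLIES (F AND E)) = a + b − a·b on (0.0100, 0.5184) = 0.5232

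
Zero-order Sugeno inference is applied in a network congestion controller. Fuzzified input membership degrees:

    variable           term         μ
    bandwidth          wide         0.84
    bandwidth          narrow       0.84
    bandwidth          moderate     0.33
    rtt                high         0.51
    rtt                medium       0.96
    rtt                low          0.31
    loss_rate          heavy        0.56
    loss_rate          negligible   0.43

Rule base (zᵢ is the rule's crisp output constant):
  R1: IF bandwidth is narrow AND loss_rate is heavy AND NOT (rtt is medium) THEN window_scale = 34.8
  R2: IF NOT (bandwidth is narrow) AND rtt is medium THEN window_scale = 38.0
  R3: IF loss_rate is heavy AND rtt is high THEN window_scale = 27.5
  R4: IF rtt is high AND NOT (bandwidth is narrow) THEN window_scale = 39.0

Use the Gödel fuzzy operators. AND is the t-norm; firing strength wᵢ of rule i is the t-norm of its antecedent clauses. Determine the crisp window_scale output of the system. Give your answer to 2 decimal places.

31.88

R1 (z=34.8): narrow=0.84, heavy=0.56, ¬medium=1−0.96=0.04; AND[min(a, b)] → w = 0.04
R2 (z=38.0): ¬narrow=1−0.84=0.16, medium=0.96; AND[min(a, b)] → w = 0.16
R3 (z=27.5): heavy=0.56, high=0.51; AND[min(a, b)] → w = 0.51
R4 (z=39.0): high=0.51, ¬narrow=1−0.84=0.16; AND[min(a, b)] → w = 0.16
Weighted average = (0.04·34.8 + 0.16·38.0 + 0.51·27.5 + 0.16·39.0) / (0.04 + 0.16 + 0.51 + 0.16)
  = 27.7370 / 0.8700 = 31.88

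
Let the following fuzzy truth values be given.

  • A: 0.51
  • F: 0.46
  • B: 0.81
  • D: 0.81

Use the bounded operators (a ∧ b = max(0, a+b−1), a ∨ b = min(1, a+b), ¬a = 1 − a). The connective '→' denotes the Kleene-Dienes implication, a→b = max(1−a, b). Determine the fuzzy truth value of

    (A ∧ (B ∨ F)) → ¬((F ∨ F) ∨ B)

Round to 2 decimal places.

B ∨ F = min(1, a+b) on (0.81, 0.46) = 1.00
A ∧ (B ∨ F) = max(0, a+b−1) on (0.51, 1.00) = 0.51
F ∨ F = min(1, a+b) on (0.46, 0.46) = 0.92
(F ∨ F) ∨ B = min(1, a+b) on (0.92, 0.81) = 1.00
¬((F ∨ F) ∨ B) = 1 − 1.00 = 0.00
(A ∧ (B ∨ F)) → ¬((F ∨ F) ∨ B)  [Kleene-Dienes: max(1−a, b)] with a=0.51, b=0.00 → 0.49

0.49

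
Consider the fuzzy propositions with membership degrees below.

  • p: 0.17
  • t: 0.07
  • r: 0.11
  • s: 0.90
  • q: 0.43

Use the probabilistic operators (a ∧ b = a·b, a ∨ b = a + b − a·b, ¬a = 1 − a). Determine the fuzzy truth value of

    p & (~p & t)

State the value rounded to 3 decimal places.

0.010

~p = 1 − 0.1700 = 0.8300
~p & t = a·b on (0.8300, 0.0700) = 0.0581
p & (~p & t) = a·b on (0.1700, 0.0581) = 0.0099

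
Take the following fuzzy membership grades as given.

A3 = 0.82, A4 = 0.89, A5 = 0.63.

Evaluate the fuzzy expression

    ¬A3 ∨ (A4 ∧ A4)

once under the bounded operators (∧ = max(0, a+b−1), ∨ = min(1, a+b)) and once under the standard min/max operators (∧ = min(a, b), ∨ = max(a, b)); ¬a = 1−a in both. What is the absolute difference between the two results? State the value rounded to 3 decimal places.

0.070

Under bounded:
  ¬A3 = 1 − 0.82 = 0.18
  A4 ∧ A4 = max(0, a+b−1) on (0.89, 0.89) = 0.78
  ¬A3 ∨ (A4 ∧ A4) = min(1, a+b) on (0.18, 0.78) = 0.96
  → value = 0.9600
Under standard min/max:
  ¬A3 = 1 − 0.82 = 0.18
  A4 ∧ A4 = min(a, b) on (0.89, 0.89) = 0.89
  ¬A3 ∨ (A4 ∧ A4) = max(a, b) on (0.18, 0.89) = 0.89
  → value = 0.8900
|0.9600 − 0.8900| = 0.070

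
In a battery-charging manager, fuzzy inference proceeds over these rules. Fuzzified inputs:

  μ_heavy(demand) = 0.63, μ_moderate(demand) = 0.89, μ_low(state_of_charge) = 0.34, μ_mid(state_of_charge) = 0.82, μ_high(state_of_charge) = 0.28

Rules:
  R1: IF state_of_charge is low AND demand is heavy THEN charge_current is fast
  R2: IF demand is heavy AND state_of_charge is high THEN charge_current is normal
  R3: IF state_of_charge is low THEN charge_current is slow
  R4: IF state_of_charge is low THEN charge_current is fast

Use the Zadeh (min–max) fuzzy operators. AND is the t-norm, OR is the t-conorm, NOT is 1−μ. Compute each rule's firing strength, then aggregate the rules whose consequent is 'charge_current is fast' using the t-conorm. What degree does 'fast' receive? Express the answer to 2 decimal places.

R1: low=0.34, heavy=0.63; AND[min(a, b)] → w = 0.34
R2: heavy=0.63, high=0.28; AND[min(a, b)] → w = 0.28
R3: low=0.34 → w = 0.34
R4: low=0.34 → w = 0.34
Rules with consequent 'fast': {R1, R4} → strengths 0.34, 0.34
Aggregate via t-conorm [max(a, b)]: 0.34

0.34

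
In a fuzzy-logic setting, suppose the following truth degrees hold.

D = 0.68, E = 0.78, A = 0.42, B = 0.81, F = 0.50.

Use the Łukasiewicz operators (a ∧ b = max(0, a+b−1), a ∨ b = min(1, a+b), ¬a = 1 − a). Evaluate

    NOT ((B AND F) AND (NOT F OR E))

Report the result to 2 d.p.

0.69

B AND F = max(0, a+b−1) on (0.81, 0.50) = 0.31
NOT F = 1 − 0.50 = 0.50
NOT F OR E = min(1, a+b) on (0.50, 0.78) = 1.00
(B AND F) AND (NOT F OR E) = max(0, a+b−1) on (0.31, 1.00) = 0.31
NOT ((B AND F) AND (NOT F OR E)) = 1 − 0.31 = 0.69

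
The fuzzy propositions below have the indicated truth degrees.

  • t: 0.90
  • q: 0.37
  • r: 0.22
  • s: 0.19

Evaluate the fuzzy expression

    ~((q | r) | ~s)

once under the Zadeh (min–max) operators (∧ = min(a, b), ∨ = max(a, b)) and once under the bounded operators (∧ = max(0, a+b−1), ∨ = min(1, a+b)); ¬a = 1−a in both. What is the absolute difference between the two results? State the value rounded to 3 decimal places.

Under Zadeh (min–max):
  q | r = max(a, b) on (0.37, 0.22) = 0.37
  ~s = 1 − 0.19 = 0.81
  (q | r) | ~s = max(a, b) on (0.37, 0.81) = 0.81
  ~((q | r) | ~s) = 1 − 0.81 = 0.19
  → value = 0.1900
Under bounded:
  q | r = min(1, a+b) on (0.37, 0.22) = 0.59
  ~s = 1 − 0.19 = 0.81
  (q | r) | ~s = min(1, a+b) on (0.59, 0.81) = 1.00
  ~((q | r) | ~s) = 1 − 1.00 = 0.00
  → value = 0.0000
|0.1900 − 0.0000| = 0.190

0.190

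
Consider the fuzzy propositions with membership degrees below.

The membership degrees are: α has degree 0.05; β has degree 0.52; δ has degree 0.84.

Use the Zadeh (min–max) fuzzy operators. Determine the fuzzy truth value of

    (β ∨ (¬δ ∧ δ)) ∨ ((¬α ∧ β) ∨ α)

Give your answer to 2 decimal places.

0.52

¬δ = 1 − 0.84 = 0.16
¬δ ∧ δ = min(a, b) on (0.16, 0.84) = 0.16
β ∨ (¬δ ∧ δ) = max(a, b) on (0.52, 0.16) = 0.52
¬α = 1 − 0.05 = 0.95
¬α ∧ β = min(a, b) on (0.95, 0.52) = 0.52
(¬α ∧ β) ∨ α = max(a, b) on (0.52, 0.05) = 0.52
(β ∨ (¬δ ∧ δ)) ∨ ((¬α ∧ β) ∨ α) = max(a, b) on (0.52, 0.52) = 0.52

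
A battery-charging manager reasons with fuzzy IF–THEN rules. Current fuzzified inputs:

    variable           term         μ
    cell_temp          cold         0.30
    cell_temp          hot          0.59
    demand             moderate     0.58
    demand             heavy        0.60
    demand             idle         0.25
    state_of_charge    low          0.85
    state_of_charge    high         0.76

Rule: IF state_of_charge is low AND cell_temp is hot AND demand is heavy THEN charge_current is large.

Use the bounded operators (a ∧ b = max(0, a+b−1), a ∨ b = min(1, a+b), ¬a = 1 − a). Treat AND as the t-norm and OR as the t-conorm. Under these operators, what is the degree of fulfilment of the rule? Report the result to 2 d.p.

0.04

firing strength: low=0.85, hot=0.59, heavy=0.60; AND[max(0, a+b−1)] → w = 0.04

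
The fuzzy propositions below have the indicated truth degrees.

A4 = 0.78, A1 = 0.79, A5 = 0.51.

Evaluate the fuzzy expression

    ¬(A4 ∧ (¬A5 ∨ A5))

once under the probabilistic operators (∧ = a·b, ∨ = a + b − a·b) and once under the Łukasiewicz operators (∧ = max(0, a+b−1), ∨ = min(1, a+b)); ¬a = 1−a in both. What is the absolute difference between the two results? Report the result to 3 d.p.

0.195

Under probabilistic:
  ¬A5 = 1 − 0.5100 = 0.4900
  ¬A5 ∨ A5 = a + b − a·b on (0.4900, 0.5100) = 0.7501
  A4 ∧ (¬A5 ∨ A5) = a·b on (0.7800, 0.7501) = 0.5851
  ¬(A4 ∧ (¬A5 ∨ A5)) = 1 − 0.5851 = 0.4149
  → value = 0.4149
Under Łukasiewicz:
  ¬A5 = 1 − 0.51 = 0.49
  ¬A5 ∨ A5 = min(1, a+b) on (0.49, 0.51) = 1.00
  A4 ∧ (¬A5 ∨ A5) = max(0, a+b−1) on (0.78, 1.00) = 0.78
  ¬(A4 ∧ (¬A5 ∨ A5)) = 1 − 0.78 = 0.22
  → value = 0.2200
|0.4149 − 0.2200| = 0.195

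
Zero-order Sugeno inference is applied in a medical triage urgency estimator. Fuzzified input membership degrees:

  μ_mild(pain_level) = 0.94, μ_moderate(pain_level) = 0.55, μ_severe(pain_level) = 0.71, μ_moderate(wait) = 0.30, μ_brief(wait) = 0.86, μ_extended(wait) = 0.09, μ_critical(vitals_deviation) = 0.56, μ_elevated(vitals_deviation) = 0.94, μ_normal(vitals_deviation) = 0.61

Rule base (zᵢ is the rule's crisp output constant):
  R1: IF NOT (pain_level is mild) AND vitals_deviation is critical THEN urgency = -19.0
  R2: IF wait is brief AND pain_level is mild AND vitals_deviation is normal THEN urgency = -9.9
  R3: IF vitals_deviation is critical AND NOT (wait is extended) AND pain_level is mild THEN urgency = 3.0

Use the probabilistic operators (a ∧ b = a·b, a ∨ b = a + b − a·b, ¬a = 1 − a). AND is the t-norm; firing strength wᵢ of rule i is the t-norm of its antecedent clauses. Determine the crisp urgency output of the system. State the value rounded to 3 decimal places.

-4.060

R1 (z=-19.0): ¬mild=1−0.94=0.06, critical=0.56; AND[a·b] → w = 0.0336
R2 (z=-9.9): brief=0.86, mild=0.94, normal=0.61; AND[a·b] → w = 0.4931
R3 (z=3.0): critical=0.56, ¬extended=1−0.09=0.91, mild=0.94; AND[a·b] → w = 0.4790
Weighted average = (0.0336·-19.0 + 0.4931·-9.9 + 0.4790·3.0) / (0.0336 + 0.4931 + 0.4790)
  = -4.0833 / 1.0057 = -4.060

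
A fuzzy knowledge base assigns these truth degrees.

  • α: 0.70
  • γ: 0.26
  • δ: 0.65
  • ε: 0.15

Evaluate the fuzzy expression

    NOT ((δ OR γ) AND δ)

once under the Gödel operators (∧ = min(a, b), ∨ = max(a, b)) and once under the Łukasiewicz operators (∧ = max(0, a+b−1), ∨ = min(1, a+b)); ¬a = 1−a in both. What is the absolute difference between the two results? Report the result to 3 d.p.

0.090

Under Gödel:
  δ OR γ = max(a, b) on (0.65, 0.26) = 0.65
  (δ OR γ) AND δ = min(a, b) on (0.65, 0.65) = 0.65
  NOT ((δ OR γ) AND δ) = 1 − 0.65 = 0.35
  → value = 0.3500
Under Łukasiewicz:
  δ OR γ = min(1, a+b) on (0.65, 0.26) = 0.91
  (δ OR γ) AND δ = max(0, a+b−1) on (0.91, 0.65) = 0.56
  NOT ((δ OR γ) AND δ) = 1 − 0.56 = 0.44
  → value = 0.4400
|0.3500 − 0.4400| = 0.090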